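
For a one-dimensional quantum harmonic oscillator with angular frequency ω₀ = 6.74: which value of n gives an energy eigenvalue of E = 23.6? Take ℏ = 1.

Invert E_n = (n + ½)ℏω₀: n = E/ℏω₀ − ½ = 3.001, so n = 3.

n = 3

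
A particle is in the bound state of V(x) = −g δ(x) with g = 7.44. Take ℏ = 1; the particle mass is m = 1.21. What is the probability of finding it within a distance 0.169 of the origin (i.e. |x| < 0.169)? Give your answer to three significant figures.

P = 0.952

The normalised bound state is ψ = √κ e^{−κ|x|} with κ = mg/ℏ² = 9.002.
P(|x| < d) = ∫_{−d}^{d} κ e^{−2κ|x|} dx = 1 − e^{−2κd} = 1 − e^{−3.043} = 0.9523.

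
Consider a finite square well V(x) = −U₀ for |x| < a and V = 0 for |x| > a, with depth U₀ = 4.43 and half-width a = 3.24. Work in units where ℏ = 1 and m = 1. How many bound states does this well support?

Define the well-strength parameter z₀ = (a/ℏ)√(2mU₀) = 3.24 × √(2·1·4.43) = 9.644.
A new bound state (alternating even/odd) appears each time z₀ passes a multiple of π/2, so N = ⌊2z₀/π⌋ + 1 = ⌊6.140⌋ + 1 = 7.

N = 7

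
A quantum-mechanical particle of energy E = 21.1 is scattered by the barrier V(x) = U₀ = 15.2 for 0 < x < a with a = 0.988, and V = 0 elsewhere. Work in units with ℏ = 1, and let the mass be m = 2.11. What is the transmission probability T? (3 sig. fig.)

E > U₀: inside the barrier k₂ = √(2m(E − U₀))/ℏ = 4.990, k₂a = 4.930.
Matching at both interfaces gives T⁻¹ = 1 + U₀² sin²(k₂a) / [4E(E − U₀)] = 1.442, hence T = 0.693.

T = 0.693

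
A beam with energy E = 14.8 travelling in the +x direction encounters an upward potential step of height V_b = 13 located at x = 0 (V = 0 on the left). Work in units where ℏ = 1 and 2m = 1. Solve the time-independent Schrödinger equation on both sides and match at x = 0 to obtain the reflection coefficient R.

R = 0.233

On each side the TISE gives plane waves with k = √(2m(E − V))/ℏ: k₁ = √(2·½·14.8) = 3.847, k₂ = √(2·½·1.8) = 1.342.
Continuity of ψ and ψ′ at the step yields the reflection amplitude r = (k₁ − k₂)/(k₁ + k₂) = 0.4829; thus R = |r|² = 0.2332, T = 0.7668.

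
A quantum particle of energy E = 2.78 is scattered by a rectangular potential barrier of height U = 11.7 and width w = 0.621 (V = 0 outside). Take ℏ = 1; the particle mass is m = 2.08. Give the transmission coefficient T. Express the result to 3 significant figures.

T = 0.00150

Since E < U the interior solution is evanescent with decay constant κ = √(2m(U − E))/ℏ = 6.092.
κw = 3.783, sinh(κw) = 21.96.
Matching ψ, ψ′ at both faces gives T = [1 + U² sinh²(κw) / (4E(U − E))]⁻¹ = 1/666.5 = 0.00150.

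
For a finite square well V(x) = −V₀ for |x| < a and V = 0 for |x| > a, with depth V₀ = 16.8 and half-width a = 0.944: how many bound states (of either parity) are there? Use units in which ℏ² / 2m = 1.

The dimensionless depth is z₀ = a√(2mV₀)/ℏ = 0.944 × √(16.80) = 3.869.
The even/odd transcendental equations gain one root per π/2 in z₀, giving N = 1 + ⌊2z₀/π⌋ = 1 + ⌊2.463⌋ = 3.

N = 3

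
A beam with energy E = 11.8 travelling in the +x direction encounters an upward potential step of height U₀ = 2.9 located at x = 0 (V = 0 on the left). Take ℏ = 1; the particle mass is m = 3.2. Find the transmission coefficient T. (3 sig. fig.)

T = 0.995

On each side the TISE gives plane waves with k = √(2m(E − V))/ℏ: k₁ = √(2·3.2·11.8) = 8.690, k₂ = √(2·3.2·8.9) = 7.547.
Continuity of ψ and ψ′ at the step yields the reflection amplitude r = (k₁ − k₂)/(k₁ + k₂) = 0.07040; thus R = |r|² = 0.004956, T = 0.9950.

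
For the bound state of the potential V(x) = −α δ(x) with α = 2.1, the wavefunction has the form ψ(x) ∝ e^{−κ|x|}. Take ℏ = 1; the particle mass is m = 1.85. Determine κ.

κ = 3.89

Integrate −(ℏ²/2m)ψ'' − αδ(x)ψ = Eψ from −ε to +ε: the ψ'' term gives ψ'(0⁺) − ψ'(0⁻) and the δ term gives −(2mα/ℏ²)ψ(0).
With ψ ∝ e^{−κ|x|} this yields −2κ = −2mα/ℏ², so κ = mα/ℏ² = 3.885.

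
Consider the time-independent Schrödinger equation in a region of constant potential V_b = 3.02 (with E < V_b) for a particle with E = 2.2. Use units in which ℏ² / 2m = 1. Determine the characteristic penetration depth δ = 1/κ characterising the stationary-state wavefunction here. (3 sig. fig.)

Since E < V_b the TISE in this region is ψ'' = κ²ψ with κ = √(2m(V_b − E))/ℏ.
κ = √(2 × 0.5 × 0.82) = 0.9055. The penetration depth is δ = 1/κ = 1.10.

δ = 1.10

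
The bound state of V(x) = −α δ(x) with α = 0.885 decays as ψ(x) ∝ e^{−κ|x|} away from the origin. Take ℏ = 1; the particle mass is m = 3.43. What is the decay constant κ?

κ = 3.04

Integrating the TISE across x = 0 gives the cusp condition ψ'(0⁺) − ψ'(0⁻) = −(2mα/ℏ²)ψ(0).
With ψ ∝ e^{−κ|x|} this yields −2κ = −2mα/ℏ², so κ = mα/ℏ² = 3.036.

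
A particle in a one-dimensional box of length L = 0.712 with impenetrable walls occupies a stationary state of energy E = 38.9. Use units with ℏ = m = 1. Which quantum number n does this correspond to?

n = 2

For an infinite well E_n = n²π²ℏ²/(2mL²), so n = (L/πℏ)√(2mE).
n = (0.712/π) × √(2 × 1 × 38.9) = 1.999 → n = 2.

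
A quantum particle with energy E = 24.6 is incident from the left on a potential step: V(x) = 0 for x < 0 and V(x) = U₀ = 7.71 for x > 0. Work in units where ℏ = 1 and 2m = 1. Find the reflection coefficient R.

R = 0.00879

On each side the TISE gives plane waves with k = √(2m(E − V))/ℏ: k₁ = √(2·½·24.6) = 4.960, k₂ = √(2·½·16.89) = 4.110.
Matching ψ and ψ′ at x = 0 gives r = (k₁ − k₂)/(k₁ + k₂), so R = r² = 0.008785 and T = 1 − R = 0.9912.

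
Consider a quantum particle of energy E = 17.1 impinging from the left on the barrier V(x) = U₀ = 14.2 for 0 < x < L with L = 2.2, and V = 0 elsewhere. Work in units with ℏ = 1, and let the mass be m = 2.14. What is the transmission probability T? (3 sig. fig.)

E > U₀: inside the barrier k₂ = √(2m(E − U₀))/ℏ = 3.523, k₂L = 7.751.
Matching at both interfaces gives T⁻¹ = 1 + U₀² sin²(k₂L) / [4E(E − U₀)] = 2.006, hence T = 0.499.

T = 0.499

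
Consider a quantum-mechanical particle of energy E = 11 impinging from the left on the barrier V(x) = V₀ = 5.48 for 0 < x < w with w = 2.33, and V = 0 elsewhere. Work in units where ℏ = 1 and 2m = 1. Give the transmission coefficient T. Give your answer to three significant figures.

T = 0.939

Above the barrier the interior wavenumber is k₂ = √(2m(E − V₀))/ℏ = 2.349, giving phase k₂w = 5.474.
T = [1 + V₀² sin²(k₂w) / (4E(E − V₀))]⁻¹ = 1/1.065 = 0.939.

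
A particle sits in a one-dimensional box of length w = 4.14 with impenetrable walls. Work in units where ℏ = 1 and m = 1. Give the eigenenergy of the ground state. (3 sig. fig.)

E = 0.288

The infinite-well eigenfunctions ψ_n = √(2/w) sin(nπx/w) vanish at both walls, giving E_n = n²π²ℏ²/(2mw²).
E_1 = 1² × π² / (2 × 1 × 4.14²) = 0.2879.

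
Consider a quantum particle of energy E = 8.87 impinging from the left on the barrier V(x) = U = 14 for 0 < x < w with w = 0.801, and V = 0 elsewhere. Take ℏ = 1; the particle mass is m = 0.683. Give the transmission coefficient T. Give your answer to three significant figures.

E < U: inside the barrier ψ ∝ e^{±κx} with κ = √(2m(U − E))/ℏ = 2.647.
κw = 2.120, sinh(κw) = 4.107.
Matching ψ, ψ′ at both faces gives T = [1 + U² sinh²(κw) / (4E(U − E))]⁻¹ = 1/19.17 = 0.0522.

T = 0.0522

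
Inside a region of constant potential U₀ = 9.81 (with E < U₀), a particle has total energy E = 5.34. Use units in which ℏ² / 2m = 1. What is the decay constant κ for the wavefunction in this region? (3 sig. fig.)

κ = 2.11

Since E < U₀ the TISE in this region is ψ'' = κ²ψ with κ = √(2m(U₀ − E))/ℏ.
κ = √(2 × 0.5 × 4.47) = 2.114.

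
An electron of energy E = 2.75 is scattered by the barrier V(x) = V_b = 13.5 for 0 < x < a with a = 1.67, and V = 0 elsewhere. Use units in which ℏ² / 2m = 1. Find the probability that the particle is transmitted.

T = 0.0000455

E < V_b: inside the barrier ψ ∝ e^{±κx} with κ = √(2m(V_b − E))/ℏ = 3.279.
κa = 5.475, sinh(κa) = 119.4.
Matching ψ, ψ′ at both faces gives T = [1 + V_b² sinh²(κa) / (4E(V_b − E))]⁻¹ = 1/21970 = 0.0000455.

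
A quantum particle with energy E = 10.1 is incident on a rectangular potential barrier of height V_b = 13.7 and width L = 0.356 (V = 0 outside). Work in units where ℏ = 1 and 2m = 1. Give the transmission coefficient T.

E < V_b: inside the barrier ψ ∝ e^{±κx} with κ = √(2m(V_b − E))/ℏ = 1.897.
κL = 0.6755, sinh(κL) = 0.7280.
The exact tunnelling result is T⁻¹ = 1 + V_b² sinh²(κL) / [4E(V_b − E)] = 1.684, so T = 0.594.

T = 0.594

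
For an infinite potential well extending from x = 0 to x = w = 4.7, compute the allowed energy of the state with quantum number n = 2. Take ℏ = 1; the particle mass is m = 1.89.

Requiring ψ(0) = ψ(w) = 0 quantises k = nπ/w, hence E_n = ℏ²k²/2m = n²π²ℏ²/(2mw²).
E_2 = 2² × π² / (2 × 1.89 × 4.7²) = 0.4728.

E = 0.473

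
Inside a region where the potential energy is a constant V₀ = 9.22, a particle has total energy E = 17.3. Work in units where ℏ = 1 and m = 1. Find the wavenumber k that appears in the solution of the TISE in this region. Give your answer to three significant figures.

k = 4.02

With E > V₀ the solution is oscillatory, ψ ∝ e^{±ikx} with k = √(2m(E − V₀))/ℏ.
k = √(2 × 1 × 8.08) = 4.020.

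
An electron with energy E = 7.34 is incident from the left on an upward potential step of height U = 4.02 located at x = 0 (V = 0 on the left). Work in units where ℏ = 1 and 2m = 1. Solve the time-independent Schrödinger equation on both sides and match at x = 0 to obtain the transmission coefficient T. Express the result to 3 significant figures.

On each side the TISE gives plane waves with k = √(2m(E − V))/ℏ: k₁ = √(2·½·7.34) = 2.709, k₂ = √(2·½·3.32) = 1.822.
Continuity of ψ and ψ′ at the step yields the reflection amplitude r = (k₁ − k₂)/(k₁ + k₂) = 0.1958; thus R = |r|² = 0.03833, T = 0.9617.

T = 0.962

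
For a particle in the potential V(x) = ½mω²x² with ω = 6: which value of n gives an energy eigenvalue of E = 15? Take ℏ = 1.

Invert E_n = (n + ½)ℏω: n = E/ℏω − ½ = 2.000, so n = 2.

n = 2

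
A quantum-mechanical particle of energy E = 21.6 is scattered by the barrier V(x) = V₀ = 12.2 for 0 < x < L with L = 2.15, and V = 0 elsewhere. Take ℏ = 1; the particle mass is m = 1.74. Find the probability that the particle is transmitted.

T = 0.987

Above the barrier the interior wavenumber is k₂ = √(2m(E − V₀))/ℏ = 5.719, giving phase k₂L = 12.30.
T = [1 + V₀² sin²(k₂L) / (4E(E − V₀))]⁻¹ = 1/1.013 = 0.987.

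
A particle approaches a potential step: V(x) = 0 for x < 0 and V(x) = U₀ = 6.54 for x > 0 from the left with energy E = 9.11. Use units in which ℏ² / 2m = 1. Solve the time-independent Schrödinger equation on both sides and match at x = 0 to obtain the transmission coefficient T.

T = 0.906

On each side the TISE gives plane waves with k = √(2m(E − V))/ℏ: k₁ = √(2·½·9.11) = 3.018, k₂ = √(2·½·2.57) = 1.603.
Matching ψ and ψ′ at x = 0 gives r = (k₁ − k₂)/(k₁ + k₂), so R = r² = 0.09377 and T = 1 − R = 0.9062.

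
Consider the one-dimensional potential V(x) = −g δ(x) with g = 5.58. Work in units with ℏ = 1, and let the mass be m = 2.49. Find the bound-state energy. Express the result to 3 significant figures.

For x ≠ 0 the bound state is ψ ∝ e^{−κ|x|}; integrating the TISE across the delta gives the cusp condition 2κ = 2mg/ℏ², so κ = 13.89.
Then E = −ℏ²κ²/(2m) = −mg²/(2ℏ²) = -38.76.

E = -38.8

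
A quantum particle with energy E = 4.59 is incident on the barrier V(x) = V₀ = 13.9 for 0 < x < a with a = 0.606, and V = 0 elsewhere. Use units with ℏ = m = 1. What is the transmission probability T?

T = 0.0188

Since E < V₀ the interior solution is evanescent with decay constant κ = √(2m(V₀ − E))/ℏ = 4.315.
κa = 2.615, sinh(κa) = 6.797.
Matching ψ, ψ′ at both faces gives T = [1 + V₀² sinh²(κa) / (4E(V₀ − E))]⁻¹ = 1/53.22 = 0.0188.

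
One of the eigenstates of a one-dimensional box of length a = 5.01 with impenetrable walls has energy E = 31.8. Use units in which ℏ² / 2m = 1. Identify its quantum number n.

n = 9

For an infinite well E_n = n²π²ℏ²/(2ma²), so n = (a/πℏ)√(2mE).
n = (5.01/π) × √(2 × 0.5 × 31.8) = 8.993 → n = 9.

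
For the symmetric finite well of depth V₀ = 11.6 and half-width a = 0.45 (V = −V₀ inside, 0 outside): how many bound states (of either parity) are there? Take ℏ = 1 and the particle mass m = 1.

N = 2

The dimensionless depth is z₀ = a√(2mV₀)/ℏ = 0.45 × √(23.20) = 2.167.
A new bound state (alternating even/odd) appears each time z₀ passes a multiple of π/2, so N = ⌊2z₀/π⌋ + 1 = ⌊1.380⌋ + 1 = 2.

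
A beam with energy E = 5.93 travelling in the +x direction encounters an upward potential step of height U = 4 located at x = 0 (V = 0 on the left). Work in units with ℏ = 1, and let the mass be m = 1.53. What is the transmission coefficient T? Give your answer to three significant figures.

T = 0.925

The wavenumbers are k₁ = √(2mE)/ℏ = 4.260 on the left and k₂ = √(2m(E − U))/ℏ = 2.430 on the right.
Matching ψ and ψ′ at x = 0 gives r = (k₁ − k₂)/(k₁ + k₂), so R = r² = 0.07479 and T = 1 − R = 0.9252.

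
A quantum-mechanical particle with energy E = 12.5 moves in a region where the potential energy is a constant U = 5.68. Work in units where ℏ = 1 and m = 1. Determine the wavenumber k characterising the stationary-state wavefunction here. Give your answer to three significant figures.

k = 3.69

With E > U the solution is oscillatory, ψ ∝ e^{±ikx} with k = √(2m(E − U))/ℏ.
k = √(2 × 1 × 6.82) = 3.693.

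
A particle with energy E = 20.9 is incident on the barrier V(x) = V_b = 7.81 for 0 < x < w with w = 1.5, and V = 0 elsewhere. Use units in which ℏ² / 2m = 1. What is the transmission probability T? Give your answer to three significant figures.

T = 0.969

E > V_b: inside the barrier k₂ = √(2m(E − V_b))/ℏ = 3.618, k₂w = 5.427.
T = [1 + V_b² sin²(k₂w) / (4E(E − V_b))]⁻¹ = 1/1.032 = 0.969.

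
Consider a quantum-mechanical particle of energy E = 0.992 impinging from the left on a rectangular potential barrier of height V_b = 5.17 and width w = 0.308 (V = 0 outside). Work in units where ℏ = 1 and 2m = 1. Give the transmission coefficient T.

T = 0.579

Since E < V_b the interior solution is evanescent with decay constant κ = √(2m(V_b − E))/ℏ = 2.044.
κw = 0.6296, sinh(κw) = 0.6720.
The exact tunnelling result is T⁻¹ = 1 + V_b² sinh²(κw) / [4E(V_b − E)] = 1.728, so T = 0.579.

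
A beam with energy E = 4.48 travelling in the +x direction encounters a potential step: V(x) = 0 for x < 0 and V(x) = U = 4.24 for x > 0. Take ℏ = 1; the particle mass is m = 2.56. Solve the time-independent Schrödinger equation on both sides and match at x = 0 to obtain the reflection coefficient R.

R = 0.389

The wavenumbers are k₁ = √(2mE)/ℏ = 4.789 on the left and k₂ = √(2m(E − U))/ℏ = 1.109 on the right.
Matching ψ and ψ′ at x = 0 gives r = (k₁ − k₂)/(k₁ + k₂), so R = r² = 0.3895 and T = 1 − R = 0.6105.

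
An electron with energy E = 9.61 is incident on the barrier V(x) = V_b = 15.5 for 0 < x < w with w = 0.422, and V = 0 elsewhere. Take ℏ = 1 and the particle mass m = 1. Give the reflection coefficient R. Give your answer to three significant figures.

E < V_b: inside the barrier ψ ∝ e^{±κx} with κ = √(2m(V_b − E))/ℏ = 3.432.
κw = 1.448, sinh(κw) = 2.011.
The exact tunnelling result is T⁻¹ = 1 + V_b² sinh²(κw) / [4E(V_b − E)] = 5.290, so T = 0.189.
R = 1 − T = 0.811.

R = 0.811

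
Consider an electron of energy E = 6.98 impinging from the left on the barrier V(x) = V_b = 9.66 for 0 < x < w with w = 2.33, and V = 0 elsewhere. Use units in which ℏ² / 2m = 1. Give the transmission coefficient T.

T = 0.00156

Since E < V_b the interior solution is evanescent with decay constant κ = √(2m(V_b − E))/ℏ = 1.637.
κw = 3.814, sinh(κw) = 22.66.
The exact tunnelling result is T⁻¹ = 1 + V_b² sinh²(κw) / [4E(V_b − E)] = 641.5, so T = 0.00156.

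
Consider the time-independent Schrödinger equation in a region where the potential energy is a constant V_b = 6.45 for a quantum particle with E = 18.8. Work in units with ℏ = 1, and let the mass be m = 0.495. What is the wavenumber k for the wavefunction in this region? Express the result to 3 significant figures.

With E > V_b the solution is oscillatory, ψ ∝ e^{±ikx} with k = √(2m(E − V_b))/ℏ.
k = √(2 × 0.495 × 12.35) = 3.497.

k = 3.50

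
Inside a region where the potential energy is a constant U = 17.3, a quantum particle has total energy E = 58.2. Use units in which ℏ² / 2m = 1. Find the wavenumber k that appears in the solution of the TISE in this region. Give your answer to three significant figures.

k = 6.40

With E > U the solution is oscillatory, ψ ∝ e^{±ikx} with k = √(2m(E − U))/ℏ.
k = √(2 × 0.5 × 40.9) = 6.395.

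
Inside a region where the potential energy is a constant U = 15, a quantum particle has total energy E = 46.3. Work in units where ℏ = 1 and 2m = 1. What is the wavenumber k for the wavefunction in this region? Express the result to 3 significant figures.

With E > U the solution is oscillatory, ψ ∝ e^{±ikx} with k = √(2m(E − U))/ℏ.
k = √(2 × 0.5 × 31.3) = 5.595.

k = 5.59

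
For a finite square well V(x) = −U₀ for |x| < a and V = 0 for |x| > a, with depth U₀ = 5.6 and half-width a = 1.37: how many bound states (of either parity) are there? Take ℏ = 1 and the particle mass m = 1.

Define the well-strength parameter z₀ = (a/ℏ)√(2mU₀) = 1.37 × √(2·1·5.6) = 4.585.
The even/odd transcendental equations gain one root per π/2 in z₀, giving N = 1 + ⌊2z₀/π⌋ = 1 + ⌊2.919⌋ = 3.

N = 3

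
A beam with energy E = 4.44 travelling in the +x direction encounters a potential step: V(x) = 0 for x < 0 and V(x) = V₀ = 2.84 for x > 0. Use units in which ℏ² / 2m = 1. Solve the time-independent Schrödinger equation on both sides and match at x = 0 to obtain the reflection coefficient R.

R = 0.0624

The wavenumbers are k₁ = √(2mE)/ℏ = 2.107 on the left and k₂ = √(2m(E − V₀))/ℏ = 1.265 on the right.
Matching ψ and ψ′ at x = 0 gives r = (k₁ − k₂)/(k₁ + k₂), so R = r² = 0.06238 and T = 1 − R = 0.9376.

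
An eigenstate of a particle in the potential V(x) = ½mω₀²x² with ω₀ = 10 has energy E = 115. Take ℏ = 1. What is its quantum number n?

Invert E_n = (n + ½)ℏω₀: n = E/ℏω₀ − ½ = 11.000, so n = 11.

n = 11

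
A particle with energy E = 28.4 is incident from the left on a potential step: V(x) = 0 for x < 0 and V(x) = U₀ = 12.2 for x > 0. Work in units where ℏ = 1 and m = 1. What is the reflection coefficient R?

R = 0.0194

The wavenumbers are k₁ = √(2mE)/ℏ = 7.537 on the left and k₂ = √(2m(E − U₀))/ℏ = 5.692 on the right.
Matching ψ and ψ′ at x = 0 gives r = (k₁ − k₂)/(k₁ + k₂), so R = r² = 0.01944 and T = 1 − R = 0.9806.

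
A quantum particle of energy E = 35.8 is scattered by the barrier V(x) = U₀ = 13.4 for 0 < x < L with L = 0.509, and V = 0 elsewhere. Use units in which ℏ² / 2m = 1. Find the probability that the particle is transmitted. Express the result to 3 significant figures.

E > U₀: inside the barrier k₂ = √(2m(E − U₀))/ℏ = 4.733, k₂L = 2.409.
T = [1 + U₀² sin²(k₂L) / (4E(E − U₀))]⁻¹ = 1/1.025 = 0.976.

T = 0.976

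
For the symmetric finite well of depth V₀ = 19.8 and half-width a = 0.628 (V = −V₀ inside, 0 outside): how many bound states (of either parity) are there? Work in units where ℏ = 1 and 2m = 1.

Define the well-strength parameter z₀ = (a/ℏ)√(2mV₀) = 0.628 × √(2·0.5·19.8) = 2.794.
A new bound state (alternating even/odd) appears each time z₀ passes a multiple of π/2, so N = ⌊2z₀/π⌋ + 1 = ⌊1.779⌋ + 1 = 2.

N = 2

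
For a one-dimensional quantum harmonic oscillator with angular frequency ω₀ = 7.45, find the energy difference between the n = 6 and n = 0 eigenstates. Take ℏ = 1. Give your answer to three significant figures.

ΔE = 44.7

E_n = ℏω₀(n + ½), so ΔE = (6 − 0) ℏω₀ = 6 × 7.45 = 44.70.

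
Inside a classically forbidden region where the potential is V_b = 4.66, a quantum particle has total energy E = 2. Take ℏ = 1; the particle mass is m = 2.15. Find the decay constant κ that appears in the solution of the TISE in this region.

κ = 3.38

Since E < V_b the TISE in this region is ψ'' = κ²ψ with κ = √(2m(V_b − E))/ℏ.
κ = √(2 × 2.15 × 2.66) = 3.382.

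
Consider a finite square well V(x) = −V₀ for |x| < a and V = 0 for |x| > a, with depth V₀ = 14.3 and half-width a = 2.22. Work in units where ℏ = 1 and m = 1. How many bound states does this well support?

N = 8

Define the well-strength parameter z₀ = (a/ℏ)√(2mV₀) = 2.22 × √(2·1·14.3) = 11.87.
The even/odd transcendental equations gain one root per π/2 in z₀, giving N = 1 + ⌊2z₀/π⌋ = 1 + ⌊7.558⌋ = 8.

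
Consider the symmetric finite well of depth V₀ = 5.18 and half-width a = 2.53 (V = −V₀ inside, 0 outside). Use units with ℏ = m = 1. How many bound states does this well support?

Define the well-strength parameter z₀ = (a/ℏ)√(2mV₀) = 2.53 × √(2·1·5.18) = 8.143.
A new bound state (alternating even/odd) appears each time z₀ passes a multiple of π/2, so N = ⌊2z₀/π⌋ + 1 = ⌊5.184⌋ + 1 = 6.

N = 6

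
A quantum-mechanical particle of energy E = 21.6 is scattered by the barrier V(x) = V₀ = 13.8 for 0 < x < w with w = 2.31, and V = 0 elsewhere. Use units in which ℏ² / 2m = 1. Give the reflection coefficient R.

E > V₀: inside the barrier k₂ = √(2m(E − V₀))/ℏ = 2.793, k₂w = 6.451.
Matching at both interfaces gives T⁻¹ = 1 + V₀² sin²(k₂w) / [4E(E − V₀)] = 1.008, hence T = 0.992.
R = 1 − T = 0.00787.

R = 0.00787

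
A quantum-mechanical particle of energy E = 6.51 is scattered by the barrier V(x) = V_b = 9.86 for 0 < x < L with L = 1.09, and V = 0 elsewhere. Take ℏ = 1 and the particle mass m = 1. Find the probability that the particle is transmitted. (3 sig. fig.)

T = 0.0126

E < V_b: inside the barrier ψ ∝ e^{±κx} with κ = √(2m(V_b − E))/ℏ = 2.588.
κL = 2.821, sinh(κL) = 8.370.
Matching ψ, ψ′ at both faces gives T = [1 + V_b² sinh²(κL) / (4E(V_b − E))]⁻¹ = 1/79.08 = 0.0126.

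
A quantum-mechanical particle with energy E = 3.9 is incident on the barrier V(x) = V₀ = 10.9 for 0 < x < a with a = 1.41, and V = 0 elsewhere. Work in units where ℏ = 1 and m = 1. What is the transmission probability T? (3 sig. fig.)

T = 0.0000962

E < V₀: inside the barrier ψ ∝ e^{±κx} with κ = √(2m(V₀ − E))/ℏ = 3.742.
κa = 5.276, sinh(κa) = 97.76.
Matching ψ, ψ′ at both faces gives T = [1 + V₀² sinh²(κa) / (4E(V₀ − E))]⁻¹ = 1/10400 = 0.0000962.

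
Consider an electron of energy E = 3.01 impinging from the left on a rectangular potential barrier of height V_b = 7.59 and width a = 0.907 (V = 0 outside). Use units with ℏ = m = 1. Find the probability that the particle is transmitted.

E < V_b: inside the barrier ψ ∝ e^{±κx} with κ = √(2m(V_b − E))/ℏ = 3.027.
κa = 2.745, sinh(κa) = 7.751.
Matching ψ, ψ′ at both faces gives T = [1 + V_b² sinh²(κa) / (4E(V_b − E))]⁻¹ = 1/63.76 = 0.0157.

T = 0.0157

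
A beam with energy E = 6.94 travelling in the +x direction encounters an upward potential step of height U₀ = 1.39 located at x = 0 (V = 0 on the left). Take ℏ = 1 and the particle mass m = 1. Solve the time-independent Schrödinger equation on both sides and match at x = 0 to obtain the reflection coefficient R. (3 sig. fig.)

The wavenumbers are k₁ = √(2mE)/ℏ = 3.726 on the left and k₂ = √(2m(E − U₀))/ℏ = 3.332 on the right.
Continuity of ψ and ψ′ at the step yields the reflection amplitude r = (k₁ − k₂)/(k₁ + k₂) = 0.05582; thus R = |r|² = 0.003116, T = 0.9969.

R = 0.00312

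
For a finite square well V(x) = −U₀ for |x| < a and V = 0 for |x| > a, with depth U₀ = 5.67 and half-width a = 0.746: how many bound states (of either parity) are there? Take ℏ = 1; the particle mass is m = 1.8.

N = 3

The dimensionless depth is z₀ = a√(2mU₀)/ℏ = 0.746 × √(20.41) = 3.370.
A new bound state (alternating even/odd) appears each time z₀ passes a multiple of π/2, so N = ⌊2z₀/π⌋ + 1 = ⌊2.146⌋ + 1 = 3.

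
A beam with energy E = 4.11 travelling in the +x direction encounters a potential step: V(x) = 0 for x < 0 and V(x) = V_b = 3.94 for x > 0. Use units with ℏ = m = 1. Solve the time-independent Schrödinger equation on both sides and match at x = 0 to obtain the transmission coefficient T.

T = 0.562

The wavenumbers are k₁ = √(2mE)/ℏ = 2.867 on the left and k₂ = √(2m(E − V_b))/ℏ = 0.5831 on the right.
Matching ψ and ψ′ at x = 0 gives r = (k₁ − k₂)/(k₁ + k₂), so R = r² = 0.4382 and T = 1 − R = 0.5618.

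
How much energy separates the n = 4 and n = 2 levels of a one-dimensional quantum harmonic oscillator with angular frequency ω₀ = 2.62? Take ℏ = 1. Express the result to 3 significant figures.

E_n = ℏω₀(n + ½), so ΔE = (4 − 2) ℏω₀ = 2 × 2.62 = 5.240.

ΔE = 5.24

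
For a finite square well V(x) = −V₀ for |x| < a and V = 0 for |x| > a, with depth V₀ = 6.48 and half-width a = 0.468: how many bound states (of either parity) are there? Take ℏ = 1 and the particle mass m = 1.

The dimensionless depth is z₀ = a√(2mV₀)/ℏ = 0.468 × √(12.96) = 1.685.
A new bound state (alternating even/odd) appears each time z₀ passes a multiple of π/2, so N = ⌊2z₀/π⌋ + 1 = ⌊1.073⌋ + 1 = 2.

N = 2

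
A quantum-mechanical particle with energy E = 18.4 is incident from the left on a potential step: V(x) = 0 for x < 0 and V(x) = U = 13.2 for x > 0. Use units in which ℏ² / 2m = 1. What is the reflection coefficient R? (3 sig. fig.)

The wavenumbers are k₁ = √(2mE)/ℏ = 4.290 on the left and k₂ = √(2m(E − U))/ℏ = 2.280 on the right.
Matching ψ and ψ′ at x = 0 gives r = (k₁ − k₂)/(k₁ + k₂), so R = r² = 0.09352 and T = 1 − R = 0.9065.

R = 0.0935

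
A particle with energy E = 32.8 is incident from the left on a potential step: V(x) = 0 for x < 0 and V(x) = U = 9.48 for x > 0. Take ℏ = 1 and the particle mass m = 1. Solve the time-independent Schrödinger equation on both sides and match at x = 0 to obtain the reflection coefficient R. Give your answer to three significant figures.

R = 0.00724

On each side the TISE gives plane waves with k = √(2m(E − V))/ℏ: k₁ = √(2·1·32.8) = 8.099, k₂ = √(2·1·23.32) = 6.829.
Continuity of ψ and ψ′ at the step yields the reflection amplitude r = (k₁ − k₂)/(k₁ + k₂) = 0.08507; thus R = |r|² = 0.007237, T = 0.9928.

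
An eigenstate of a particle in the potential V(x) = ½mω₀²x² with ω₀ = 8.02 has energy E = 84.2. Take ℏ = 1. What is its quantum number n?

E_n = ℏω₀(n + ½) ⇒ n = E/(ℏω₀) − ½ = 84.2/8.02 − 0.5 = 9.999 → n = 10.

n = 10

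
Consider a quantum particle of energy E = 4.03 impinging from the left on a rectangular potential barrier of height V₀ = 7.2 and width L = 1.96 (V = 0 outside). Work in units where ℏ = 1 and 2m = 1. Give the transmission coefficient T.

T = 0.00366

Since E < V₀ the interior solution is evanescent with decay constant κ = √(2m(V₀ − E))/ℏ = 1.780.
κL = 3.490, sinh(κL) = 16.37.
The exact tunnelling result is T⁻¹ = 1 + V₀² sinh²(κL) / [4E(V₀ − E)] = 272.9, so T = 0.00366.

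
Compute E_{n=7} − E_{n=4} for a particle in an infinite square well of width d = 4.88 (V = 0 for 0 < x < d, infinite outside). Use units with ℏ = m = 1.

E_n = n²π²ℏ²/(2md²), so ΔE = (7² − 4²) π²ℏ²/(2md²).
ΔE = 33 × π² / (2 × 1 × 4.88²) = 6.838.

ΔE = 6.84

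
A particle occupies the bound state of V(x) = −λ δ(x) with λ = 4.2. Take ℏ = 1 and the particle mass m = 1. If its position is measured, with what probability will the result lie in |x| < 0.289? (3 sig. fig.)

P = 0.912

The normalised bound state is ψ = √κ e^{−κ|x|} with κ = mλ/ℏ² = 4.200.
P(|x| < d) = ∫_{−d}^{d} κ e^{−2κ|x|} dx = 1 − e^{−2κd} = 1 − e^{−2.428} = 0.9118.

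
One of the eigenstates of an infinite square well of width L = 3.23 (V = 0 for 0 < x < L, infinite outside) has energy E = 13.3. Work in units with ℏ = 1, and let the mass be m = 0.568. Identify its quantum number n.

n = 4

From E_n = n²π²ℏ²/(2mL²) invert to n = √(2mL²E)/(πℏ).
n = (3.23/π) × √(2 × 0.568 × 13.3) = 3.996 → n = 4.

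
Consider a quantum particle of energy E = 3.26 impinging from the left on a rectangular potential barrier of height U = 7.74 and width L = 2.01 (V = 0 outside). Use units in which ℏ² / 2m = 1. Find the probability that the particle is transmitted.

E < U: inside the barrier ψ ∝ e^{±κx} with κ = √(2m(U − E))/ℏ = 2.117.
κL = 4.254, sinh(κL) = 35.20.
The exact tunnelling result is T⁻¹ = 1 + U² sinh²(κL) / [4E(U − E)] = 1272, so T = 0.000786.

T = 0.000786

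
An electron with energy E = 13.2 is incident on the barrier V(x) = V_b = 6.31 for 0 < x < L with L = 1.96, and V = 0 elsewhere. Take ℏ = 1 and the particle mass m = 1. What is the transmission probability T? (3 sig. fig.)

Above the barrier the interior wavenumber is k₂ = √(2m(E − V_b))/ℏ = 3.712, giving phase k₂L = 7.276.
T = [1 + V_b² sin²(k₂L) / (4E(E − V_b))]⁻¹ = 1/1.077 = 0.929.

T = 0.929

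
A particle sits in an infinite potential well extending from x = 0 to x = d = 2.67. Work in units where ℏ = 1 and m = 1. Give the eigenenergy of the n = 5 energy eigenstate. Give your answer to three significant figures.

The infinite-well eigenfunctions ψ_n = √(2/d) sin(nπx/d) vanish at both walls, giving E_n = n²π²ℏ²/(2md²).
E_5 = 5² × π² / (2 × 1 × 2.67²) = 17.31.

E = 17.3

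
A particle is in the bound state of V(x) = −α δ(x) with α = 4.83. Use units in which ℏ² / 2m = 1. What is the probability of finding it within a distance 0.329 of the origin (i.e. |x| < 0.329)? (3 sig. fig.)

The normalised bound state is ψ = √κ e^{−κ|x|} with κ = mα/ℏ² = 2.415.
P(|x| < d) = ∫_{−d}^{d} κ e^{−2κ|x|} dx = 1 − e^{−2κd} = 1 − e^{−1.589} = 0.7959.

P = 0.796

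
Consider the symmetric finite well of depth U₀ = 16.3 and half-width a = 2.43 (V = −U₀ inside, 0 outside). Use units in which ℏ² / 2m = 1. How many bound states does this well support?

N = 7

The dimensionless depth is z₀ = a√(2mU₀)/ℏ = 2.43 × √(16.30) = 9.811.
The even/odd transcendental equations gain one root per π/2 in z₀, giving N = 1 + ⌊2z₀/π⌋ = 1 + ⌊6.246⌋ = 7.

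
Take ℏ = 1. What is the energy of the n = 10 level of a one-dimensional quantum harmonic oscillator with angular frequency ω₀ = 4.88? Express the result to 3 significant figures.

Using E_n = (n + ½)ℏω₀: E_10 = 10.5 × 4.88 = 51.24.

E = 51.2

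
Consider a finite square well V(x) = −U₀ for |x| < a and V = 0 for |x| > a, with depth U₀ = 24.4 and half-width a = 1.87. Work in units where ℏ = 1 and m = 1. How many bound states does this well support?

Define the well-strength parameter z₀ = (a/ℏ)√(2mU₀) = 1.87 × √(2·1·24.4) = 13.06.
The even/odd transcendental equations gain one root per π/2 in z₀, giving N = 1 + ⌊2z₀/π⌋ = 1 + ⌊8.316⌋ = 9.

N = 9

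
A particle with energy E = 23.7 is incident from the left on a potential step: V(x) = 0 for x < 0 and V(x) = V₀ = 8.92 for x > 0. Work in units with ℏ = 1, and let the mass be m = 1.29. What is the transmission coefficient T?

On each side the TISE gives plane waves with k = √(2m(E − V))/ℏ: k₁ = √(2·1.29·23.7) = 7.820, k₂ = √(2·1.29·14.78) = 6.175.
Matching ψ and ψ′ at x = 0 gives r = (k₁ − k₂)/(k₁ + k₂), so R = r² = 0.01381 and T = 1 − R = 0.9862.

T = 0.986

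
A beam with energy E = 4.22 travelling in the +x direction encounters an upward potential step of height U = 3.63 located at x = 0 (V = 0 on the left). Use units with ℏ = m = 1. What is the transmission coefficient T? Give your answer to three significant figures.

T = 0.792

On each side the TISE gives plane waves with k = √(2m(E − V))/ℏ: k₁ = √(2·1·4.22) = 2.905, k₂ = √(2·1·0.59) = 1.086.
Matching ψ and ψ′ at x = 0 gives r = (k₁ − k₂)/(k₁ + k₂), so R = r² = 0.2077 and T = 1 − R = 0.7923.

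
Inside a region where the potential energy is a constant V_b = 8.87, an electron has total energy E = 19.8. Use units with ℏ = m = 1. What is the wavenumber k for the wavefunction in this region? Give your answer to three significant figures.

With E > V_b the solution is oscillatory, ψ ∝ e^{±ikx} with k = √(2m(E − V_b))/ℏ.
k = √(2 × 1 × 10.93) = 4.675.

k = 4.68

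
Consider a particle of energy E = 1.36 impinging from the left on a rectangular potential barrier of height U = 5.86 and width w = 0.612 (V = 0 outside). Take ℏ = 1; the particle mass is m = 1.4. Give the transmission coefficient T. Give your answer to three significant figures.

E < U: inside the barrier ψ ∝ e^{±κx} with κ = √(2m(U − E))/ℏ = 3.550.
κw = 2.172, sinh(κw) = 4.333.
Matching ψ, ψ′ at both faces gives T = [1 + U² sinh²(κw) / (4E(U − E))]⁻¹ = 1/27.33 = 0.0366.

T = 0.0366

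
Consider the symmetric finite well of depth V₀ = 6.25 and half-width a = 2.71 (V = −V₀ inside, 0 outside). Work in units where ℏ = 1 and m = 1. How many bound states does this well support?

N = 7

Define the well-strength parameter z₀ = (a/ℏ)√(2mV₀) = 2.71 × √(2·1·6.25) = 9.581.
A new bound state (alternating even/odd) appears each time z₀ passes a multiple of π/2, so N = ⌊2z₀/π⌋ + 1 = ⌊6.100⌋ + 1 = 7.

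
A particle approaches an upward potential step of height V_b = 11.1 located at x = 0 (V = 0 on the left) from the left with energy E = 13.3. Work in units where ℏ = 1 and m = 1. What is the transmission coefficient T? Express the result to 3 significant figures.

T = 0.822

The wavenumbers are k₁ = √(2mE)/ℏ = 5.158 on the left and k₂ = √(2m(E − V_b))/ℏ = 2.098 on the right.
Matching ψ and ψ′ at x = 0 gives r = (k₁ − k₂)/(k₁ + k₂), so R = r² = 0.1779 and T = 1 − R = 0.8221.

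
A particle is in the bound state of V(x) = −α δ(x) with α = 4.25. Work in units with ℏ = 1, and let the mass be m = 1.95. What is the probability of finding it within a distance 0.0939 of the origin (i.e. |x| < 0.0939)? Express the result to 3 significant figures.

The normalised bound state is ψ = √κ e^{−κ|x|} with κ = mα/ℏ² = 8.288.
P(|x| < d) = ∫_{−d}^{d} κ e^{−2κ|x|} dx = 1 − e^{−2κd} = 1 − e^{−1.556} = 0.7891.

P = 0.789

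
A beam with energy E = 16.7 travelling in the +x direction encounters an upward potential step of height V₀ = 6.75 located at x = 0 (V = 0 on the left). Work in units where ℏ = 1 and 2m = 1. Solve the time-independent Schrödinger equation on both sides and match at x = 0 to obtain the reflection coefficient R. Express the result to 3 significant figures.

R = 0.0166

The wavenumbers are k₁ = √(2mE)/ℏ = 4.087 on the left and k₂ = √(2m(E − V₀))/ℏ = 3.154 on the right.
Matching ψ and ψ′ at x = 0 gives r = (k₁ − k₂)/(k₁ + k₂), so R = r² = 0.01657 and T = 1 − R = 0.9834.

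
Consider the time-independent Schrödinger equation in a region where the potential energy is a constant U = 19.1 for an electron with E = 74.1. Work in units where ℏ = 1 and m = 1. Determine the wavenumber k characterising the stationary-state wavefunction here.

With E > U the solution is oscillatory, ψ ∝ e^{±ikx} with k = √(2m(E − U))/ℏ.
k = √(2 × 1 × 55) = 10.49.

k = 10.5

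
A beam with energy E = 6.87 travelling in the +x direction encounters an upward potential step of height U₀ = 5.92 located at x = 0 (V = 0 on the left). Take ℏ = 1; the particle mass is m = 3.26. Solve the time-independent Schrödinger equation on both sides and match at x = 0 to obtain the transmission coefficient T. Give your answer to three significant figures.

On each side the TISE gives plane waves with k = √(2m(E − V))/ℏ: k₁ = √(2·3.26·6.87) = 6.693, k₂ = √(2·3.26·0.95) = 2.489.
Matching ψ and ψ′ at x = 0 gives r = (k₁ − k₂)/(k₁ + k₂), so R = r² = 0.2096 and T = 1 − R = 0.7904.

T = 0.790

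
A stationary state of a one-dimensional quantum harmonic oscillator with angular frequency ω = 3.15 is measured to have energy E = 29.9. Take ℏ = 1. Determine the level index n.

E_n = ℏω(n + ½) ⇒ n = E/(ℏω) − ½ = 29.9/3.15 − 0.5 = 8.992 → n = 9.

n = 9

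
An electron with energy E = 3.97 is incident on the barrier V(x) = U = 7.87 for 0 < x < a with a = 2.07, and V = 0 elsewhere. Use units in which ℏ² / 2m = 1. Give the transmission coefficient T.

E < U: inside the barrier ψ ∝ e^{±κx} with κ = √(2m(U − E))/ℏ = 1.975.
κa = 4.088, sinh(κa) = 29.80.
Matching ψ, ψ′ at both faces gives T = [1 + U² sinh²(κa) / (4E(U − E))]⁻¹ = 1/889.1 = 0.00112.

T = 0.00112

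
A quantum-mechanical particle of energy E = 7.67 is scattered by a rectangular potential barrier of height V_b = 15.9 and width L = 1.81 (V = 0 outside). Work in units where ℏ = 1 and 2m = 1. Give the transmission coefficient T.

T = 0.000123

Since E < V_b the interior solution is evanescent with decay constant κ = √(2m(V_b − E))/ℏ = 2.869.
κL = 5.193, sinh(κL) = 89.96.
Matching ψ, ψ′ at both faces gives T = [1 + V_b² sinh²(κL) / (4E(V_b − E))]⁻¹ = 1/8104 = 0.000123.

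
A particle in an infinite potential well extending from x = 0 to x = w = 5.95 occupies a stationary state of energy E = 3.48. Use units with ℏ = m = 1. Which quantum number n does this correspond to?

From E_n = n²π²ℏ²/(2mw²) invert to n = √(2mw²E)/(πℏ).
n = (5.95/π) × √(2 × 1 × 3.48) = 4.997 → n = 5.

n = 5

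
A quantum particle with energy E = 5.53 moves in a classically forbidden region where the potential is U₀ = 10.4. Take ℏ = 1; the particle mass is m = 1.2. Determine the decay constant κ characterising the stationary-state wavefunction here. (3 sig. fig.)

κ = 3.42

Since E < U₀ the TISE in this region is ψ'' = κ²ψ with κ = √(2m(U₀ − E))/ℏ.
κ = √(2 × 1.2 × 4.87) = 3.419.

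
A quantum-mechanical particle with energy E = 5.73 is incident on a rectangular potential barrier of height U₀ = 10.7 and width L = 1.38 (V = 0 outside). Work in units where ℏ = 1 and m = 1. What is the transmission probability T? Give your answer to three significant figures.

Since E < U₀ the interior solution is evanescent with decay constant κ = √(2m(U₀ − E))/ℏ = 3.153.
κL = 4.351, sinh(κL) = 38.77.
Matching ψ, ψ′ at both faces gives T = [1 + U₀² sinh²(κL) / (4E(U₀ − E))]⁻¹ = 1/1511 = 0.000662.

T = 0.000662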